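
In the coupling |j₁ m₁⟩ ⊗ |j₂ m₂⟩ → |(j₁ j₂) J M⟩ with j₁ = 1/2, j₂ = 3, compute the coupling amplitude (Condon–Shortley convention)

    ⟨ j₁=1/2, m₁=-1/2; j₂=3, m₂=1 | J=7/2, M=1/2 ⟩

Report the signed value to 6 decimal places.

√[8·0!1!6!/8! · 0!1!4!2!4!3!] = √(6912/7)
  +(−1)^0/∏(0,0,1,4,0,2)! = 1/48  (running 1/48)
⟨..|..⟩ = √(6912/7)·(1/48) = +0.654654

+0.654654  (= +√(3/7))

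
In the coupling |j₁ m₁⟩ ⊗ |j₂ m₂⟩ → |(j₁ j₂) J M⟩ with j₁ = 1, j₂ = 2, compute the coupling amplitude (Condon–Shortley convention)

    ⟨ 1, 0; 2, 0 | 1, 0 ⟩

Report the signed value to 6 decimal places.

−√(2/5) = -0.632456

triangle: 2!·0!·2!/5! = 4/120
(j±m)!: 1!·1!·2!·2!·1!·1! = 4
prefactor² = (2J+1)·Δ·N² = 2/5
  k=1: −1/(1!·1!·0!·1!·0!·1!) = -1
Σ = -1  ⇒  CG² = 2/5·(-1)² = 2/5
CG = −√(2/5) = -0.632456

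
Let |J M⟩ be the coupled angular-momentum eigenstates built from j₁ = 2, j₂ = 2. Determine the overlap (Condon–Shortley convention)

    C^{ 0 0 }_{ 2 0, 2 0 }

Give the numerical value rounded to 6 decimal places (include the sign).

+√(1/5) ≈ +0.447214

√[1·4!0!0!/5! · 2!2!2!2!0!0!] = √(16/5)
  +(−1)^2/∏(2,2,0,0,0,0)! = 1/4  (running 1/4)
⟨..|..⟩ = √(16/5)·(1/4) = +0.447214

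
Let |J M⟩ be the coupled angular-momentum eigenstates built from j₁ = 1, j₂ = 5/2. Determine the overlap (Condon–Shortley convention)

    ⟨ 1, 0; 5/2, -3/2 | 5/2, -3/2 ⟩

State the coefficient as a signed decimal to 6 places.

√[6·1!1!4!/7! · 1!1!1!4!1!4!] = √(576/35)
  +(−1)^0/∏(0,1,1,1,0,3)! = 1/6  (running 1/6)
  +(−1)^1/∏(1,0,0,0,1,4)! = -1/24  (running 1/8)
⟨..|..⟩ = √(576/35)·(1/8) = +0.507093

+√(9/35) ≈ +0.507093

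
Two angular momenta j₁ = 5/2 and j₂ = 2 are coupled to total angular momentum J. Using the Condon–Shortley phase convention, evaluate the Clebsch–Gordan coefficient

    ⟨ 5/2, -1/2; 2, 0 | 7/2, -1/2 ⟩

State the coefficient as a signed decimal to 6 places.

−√(4/105) ≈ -0.195180

triangle: 1!*4!*3!/9! = 144/362880
(j±m)!: 2!*3!*2!*2!*3!*4! = 6912
prefactor² = (2J+1)*Δ*N² = 768/35
  k=0: +1/(0!*1!*3!*2!*1!*1!) = 1/12
  k=1: −1/(1!*0!*2!*1!*2!*2!) = -1/8
Σ = -1/24  ⇒  CG² = 768/35*(-1/24)² = 4/105
CG = −√(4/105) = -0.195180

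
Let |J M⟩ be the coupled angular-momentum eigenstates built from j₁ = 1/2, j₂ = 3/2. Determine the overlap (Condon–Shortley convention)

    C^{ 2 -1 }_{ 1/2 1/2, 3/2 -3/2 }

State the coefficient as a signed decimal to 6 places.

+0.500000  (= +√(1/4))

j₁+j₂−J=0  J+j₁−j₂=1  J−j₁+j₂=3  j₁+j₂+J+1=5
(j₁±m₁, j₂±m₂, J±M) = (1,0,0,3,1,3)
P² = 9
sum k=0..0:
  [0] +1/6 = 1/6
S = 1/6
C² = P²·S² = 1/4 ; C = +0.500000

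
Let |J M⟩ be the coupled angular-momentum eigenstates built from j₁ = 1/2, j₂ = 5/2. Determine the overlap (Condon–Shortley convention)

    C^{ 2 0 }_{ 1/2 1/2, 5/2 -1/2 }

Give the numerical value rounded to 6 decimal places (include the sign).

+0.707107  (= +√(1/2))

triangle: 1!*0!*4!/6! = 24/720
(j±m)!: 1!*0!*2!*3!*2!*2! = 48
prefactor² = (2J+1)*Δ*N² = 8
  k=0: +1/(0!*1!*0!*2!*0!*2!) = 1/4
Σ = 1/4  ⇒  CG² = 8*1/4² = 1/2
CG = +√(1/2) = +0.707107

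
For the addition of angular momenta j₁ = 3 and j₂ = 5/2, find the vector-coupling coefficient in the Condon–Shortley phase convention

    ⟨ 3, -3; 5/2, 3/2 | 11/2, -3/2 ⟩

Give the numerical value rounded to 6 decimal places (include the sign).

triangle: 0!*6!*5!/12! = 86400/479001600
(j±m)!: 0!*6!*4!*1!*4!*7! = 2090188800
prefactor² = (2J+1)*Δ*N² = 49766400/11
  k=0: +1/(0!*0!*6!*4!*0!*1!) = 1/17280
Σ = 1/17280  ⇒  CG² = 49766400/11*1/17280² = 1/66
CG = +√(1/66) = +0.123091

+√(1/66) ≈ +0.123091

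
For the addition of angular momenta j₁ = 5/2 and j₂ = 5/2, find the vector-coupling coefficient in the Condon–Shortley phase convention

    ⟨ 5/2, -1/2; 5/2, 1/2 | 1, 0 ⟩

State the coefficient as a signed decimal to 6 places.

+√(1/70) ≈ +0.119523

j₁+j₂−J=4  J+j₁−j₂=1  J−j₁+j₂=1  j₁+j₂+J+1=7
(j₁±m₁, j₂±m₂, J±M) = (2,3,3,2,1,1)
P² = 72/35
sum k=2..3:
  [2] +1/4 = 1/4
  [3] −1/6 = -1/6
S = 1/12
C² = P²·S² = 1/70 ; C = +0.119523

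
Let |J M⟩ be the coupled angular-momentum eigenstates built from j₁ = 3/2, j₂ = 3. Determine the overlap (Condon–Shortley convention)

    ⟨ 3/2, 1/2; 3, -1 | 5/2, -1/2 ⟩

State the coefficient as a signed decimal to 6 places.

−√(1/70) = -0.119523

triangle: 2!×1!×4!/8! = 48/40320
(j±m)!: 2!×1!×2!×4!×2!×3! = 1152
prefactor² = (2J+1)×Δ×N² = 288/35
  k=0: +1/(0!×2!×1!×2!×0!×2!) = 1/8
  k=1: −1/(1!×1!×0!×1!×1!×3!) = -1/6
Σ = -1/24  ⇒  CG² = 288/35×(-1/24)² = 1/70
CG = −√(1/70) = -0.119523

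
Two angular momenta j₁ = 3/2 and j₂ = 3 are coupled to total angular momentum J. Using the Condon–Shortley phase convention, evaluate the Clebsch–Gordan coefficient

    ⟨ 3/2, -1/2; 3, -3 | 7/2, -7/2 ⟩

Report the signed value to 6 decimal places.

+√(2/3) = +0.816497

√[8·1!2!5!/9! · 1!2!0!6!0!7!] = √(38400)
  +(−1)^0/∏(0,1,2,0,0,5)! = 1/240  (running 1/240)
⟨..|..⟩ = √(38400)·(1/240) = +0.816497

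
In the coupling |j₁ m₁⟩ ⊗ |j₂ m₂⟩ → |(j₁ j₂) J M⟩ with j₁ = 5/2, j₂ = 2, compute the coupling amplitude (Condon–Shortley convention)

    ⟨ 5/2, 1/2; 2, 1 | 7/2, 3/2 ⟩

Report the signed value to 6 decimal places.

√[8·1!4!3!/9! · 3!2!3!1!5!2!] = √(384/7)
  +(−1)^0/∏(0,1,2,3,2,0)! = 1/24  (running 1/24)
  +(−1)^1/∏(1,0,1,2,3,1)! = -1/12  (running -1/24)
⟨..|..⟩ = √(384/7)·(-1/24) = -0.308607

−√(2/21) ≈ -0.308607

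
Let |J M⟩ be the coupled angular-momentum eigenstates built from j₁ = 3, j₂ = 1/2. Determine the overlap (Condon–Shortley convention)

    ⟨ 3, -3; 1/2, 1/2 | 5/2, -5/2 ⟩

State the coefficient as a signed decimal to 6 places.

-0.925820

√[6·1!5!0!/7! · 0!6!1!0!0!5!] = √(86400/7)
  +(−1)^1/∏(1,0,5,0,0,0)! = -1/120  (running -1/120)
⟨..|..⟩ = √(86400/7)·(-1/120) = -0.925820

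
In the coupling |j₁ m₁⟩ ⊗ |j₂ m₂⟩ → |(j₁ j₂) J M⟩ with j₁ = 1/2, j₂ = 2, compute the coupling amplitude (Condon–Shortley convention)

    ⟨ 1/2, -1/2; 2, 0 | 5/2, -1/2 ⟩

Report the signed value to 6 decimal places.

+0.774597  (= +√(3/5))

j₁+j₂−J=0  J+j₁−j₂=1  J−j₁+j₂=4  j₁+j₂+J+1=6
(j₁±m₁, j₂±m₂, J±M) = (0,1,2,2,2,3)
P² = 48/5
sum k=0..0:
  [0] +1/4 = 1/4
S = 1/4
C² = P²·S² = 3/5 ; C = +0.774597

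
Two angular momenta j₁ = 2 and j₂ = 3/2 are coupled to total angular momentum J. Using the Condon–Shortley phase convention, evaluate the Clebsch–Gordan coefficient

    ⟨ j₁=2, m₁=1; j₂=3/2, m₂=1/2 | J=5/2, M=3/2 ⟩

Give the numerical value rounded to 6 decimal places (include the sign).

triangle: 1!*3!*2!/7! = 12/5040
(j±m)!: 3!*1!*2!*1!*4!*1! = 288
prefactor² = (2J+1)*Δ*N² = 144/35
  k=0: +1/(0!*1!*1!*2!*2!*0!) = 1/4
  k=1: −1/(1!*0!*0!*1!*3!*1!) = -1/6
Σ = 1/12  ⇒  CG² = 144/35*1/12² = 1/35
CG = +√(1/35) = +0.169031

+√(1/35) = +0.169031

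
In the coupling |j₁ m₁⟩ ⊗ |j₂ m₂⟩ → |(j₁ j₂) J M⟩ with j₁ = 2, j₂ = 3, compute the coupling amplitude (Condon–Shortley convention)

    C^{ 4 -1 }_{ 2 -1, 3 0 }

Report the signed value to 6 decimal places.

j₁+j₂−J=1  J+j₁−j₂=3  J−j₁+j₂=5  j₁+j₂+J+1=10
(j₁±m₁, j₂±m₂, J±M) = (1,3,3,3,3,5)
P² = 1944/7
sum k=0..1:
  [0] +1/72 = 1/72
  [1] −1/24 = -1/24
S = -1/36
C² = P²·S² = 3/14 ; C = -0.462910

−√(3/14) ≈ -0.462910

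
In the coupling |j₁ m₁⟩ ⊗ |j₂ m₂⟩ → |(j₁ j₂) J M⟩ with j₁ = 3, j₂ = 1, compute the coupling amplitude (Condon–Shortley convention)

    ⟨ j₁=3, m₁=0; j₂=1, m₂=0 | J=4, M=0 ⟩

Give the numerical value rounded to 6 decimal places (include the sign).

j₁+j₂−J=0  J+j₁−j₂=6  J−j₁+j₂=2  j₁+j₂+J+1=9
(j₁±m₁, j₂±m₂, J±M) = (3,3,1,1,4,4)
P² = 5184/7
sum k=0..0:
  [0] +1/36 = 1/36
S = 1/36
C² = P²·S² = 4/7 ; C = +0.755929

+0.755929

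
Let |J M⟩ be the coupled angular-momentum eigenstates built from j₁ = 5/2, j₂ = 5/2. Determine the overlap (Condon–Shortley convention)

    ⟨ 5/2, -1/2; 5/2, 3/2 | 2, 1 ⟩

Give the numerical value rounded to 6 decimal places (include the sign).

+√(1/7) ≈ +0.377964

j₁+j₂−J=3  J+j₁−j₂=2  J−j₁+j₂=2  j₁+j₂+J+1=8
(j₁±m₁, j₂±m₂, J±M) = (2,3,4,1,3,1)
P² = 36/7
sum k=2..3:
  [2] +1/4 = 1/4
  [3] −1/12 = -1/12
S = 1/6
C² = P²·S² = 1/7 ; C = +0.377964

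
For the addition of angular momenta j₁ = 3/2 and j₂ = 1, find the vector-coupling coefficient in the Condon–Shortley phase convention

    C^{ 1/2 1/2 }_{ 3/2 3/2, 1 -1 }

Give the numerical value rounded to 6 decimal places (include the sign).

+0.707107

triangle: 2!*1!*0!/4! = 2/24
(j±m)!: 3!*0!*0!*2!*1!*0! = 12
prefactor² = (2J+1)*Δ*N² = 2
  k=0: +1/(0!*2!*0!*0!*1!*0!) = 1/2
Σ = 1/2  ⇒  CG² = 2*1/2² = 1/2
CG = +√(1/2) = +0.707107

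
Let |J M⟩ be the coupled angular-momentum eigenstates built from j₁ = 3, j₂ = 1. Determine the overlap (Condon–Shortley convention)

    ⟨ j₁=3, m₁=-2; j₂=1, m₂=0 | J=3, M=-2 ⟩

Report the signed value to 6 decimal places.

√[7·1!5!1!/8! · 1!5!1!1!1!5!] = √(300)
  +(−1)^0/∏(0,1,5,1,0,0)! = 1/120  (running 1/120)
  +(−1)^1/∏(1,0,4,0,1,1)! = -1/24  (running -1/30)
⟨..|..⟩ = √(300)·(-1/30) = -0.577350

-0.577350  (= −√(1/3))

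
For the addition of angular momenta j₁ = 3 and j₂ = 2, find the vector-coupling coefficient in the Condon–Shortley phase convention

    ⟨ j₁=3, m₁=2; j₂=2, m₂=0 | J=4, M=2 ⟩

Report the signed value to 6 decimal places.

triangle: 1!*5!*3!/10! = 720/3628800
(j±m)!: 5!*1!*2!*2!*6!*2! = 691200
prefactor² = (2J+1)*Δ*N² = 8640/7
  k=0: +1/(0!*1!*1!*2!*4!*1!) = 1/48
  k=1: −1/(1!*0!*0!*1!*5!*2!) = -1/240
Σ = 1/60  ⇒  CG² = 8640/7*1/60² = 12/35
CG = +√(12/35) = +0.585540

+√(12/35) ≈ +0.585540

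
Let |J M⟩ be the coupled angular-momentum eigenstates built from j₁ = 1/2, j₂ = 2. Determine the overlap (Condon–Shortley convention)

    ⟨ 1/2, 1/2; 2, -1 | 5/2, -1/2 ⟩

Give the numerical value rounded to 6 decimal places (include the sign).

+0.632456  (= +√(2/5))

triangle: 0!·1!·4!/6! = 24/720
(j±m)!: 1!·0!·1!·3!·2!·3! = 72
prefactor² = (2J+1)·Δ·N² = 72/5
  k=0: +1/(0!·0!·0!·1!·1!·3!) = 1/6
Σ = 1/6  ⇒  CG² = 72/5·1/6² = 2/5
CG = +√(2/5) = +0.632456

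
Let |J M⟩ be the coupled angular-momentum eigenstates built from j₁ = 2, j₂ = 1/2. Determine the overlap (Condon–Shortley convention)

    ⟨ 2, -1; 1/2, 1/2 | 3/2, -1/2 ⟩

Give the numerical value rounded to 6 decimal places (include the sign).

j₁+j₂−J=1  J+j₁−j₂=3  J−j₁+j₂=0  j₁+j₂+J+1=5
(j₁±m₁, j₂±m₂, J±M) = (1,3,1,0,1,2)
P² = 12/5
sum k=1..1:
  [1] −1/2 = -1/2
S = -1/2
C² = P²·S² = 3/5 ; C = -0.774597

−√(3/5) ≈ -0.774597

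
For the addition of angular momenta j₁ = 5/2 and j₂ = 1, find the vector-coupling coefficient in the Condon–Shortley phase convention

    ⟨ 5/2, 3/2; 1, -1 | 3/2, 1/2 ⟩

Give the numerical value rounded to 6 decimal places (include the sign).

√[4·2!3!0!/6! · 4!1!0!2!2!1!] = √(32/5)
  +(−1)^0/∏(0,2,1,0,2,0)! = 1/4  (running 1/4)
⟨..|..⟩ = √(32/5)·(1/4) = +0.632456

+0.632456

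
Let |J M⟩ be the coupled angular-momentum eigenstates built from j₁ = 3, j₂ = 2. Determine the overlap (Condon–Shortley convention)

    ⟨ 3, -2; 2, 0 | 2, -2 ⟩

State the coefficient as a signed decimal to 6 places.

triangle: 3!*3!*1!/8! = 36/40320
(j±m)!: 1!*5!*2!*2!*0!*4! = 11520
prefactor² = (2J+1)*Δ*N² = 360/7
  k=2: +1/(2!*1!*3!*0!*0!*1!) = 1/12
Σ = 1/12  ⇒  CG² = 360/7*1/12² = 5/14
CG = +√(5/14) = +0.597614

+0.597614  (= +√(5/14))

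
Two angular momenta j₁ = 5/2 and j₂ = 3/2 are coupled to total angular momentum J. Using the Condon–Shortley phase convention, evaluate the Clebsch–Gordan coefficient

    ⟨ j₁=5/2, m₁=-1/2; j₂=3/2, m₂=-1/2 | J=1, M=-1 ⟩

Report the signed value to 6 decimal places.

j₁+j₂−J=3  J+j₁−j₂=2  J−j₁+j₂=0  j₁+j₂+J+1=6
(j₁±m₁, j₂±m₂, J±M) = (2,3,1,2,0,2)
P² = 12/5
sum k=1..1:
  [1] −1/4 = -1/4
S = -1/4
C² = P²·S² = 3/20 ; C = -0.387298

-0.387298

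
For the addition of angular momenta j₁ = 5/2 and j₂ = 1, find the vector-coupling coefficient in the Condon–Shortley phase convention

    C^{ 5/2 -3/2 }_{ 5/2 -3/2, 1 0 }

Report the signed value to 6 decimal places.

−√(9/35) = -0.507093

√[6·1!4!1!/7! · 1!4!1!1!1!4!] = √(576/35)
  +(−1)^0/∏(0,1,4,1,0,0)! = 1/24  (running 1/24)
  +(−1)^1/∏(1,0,3,0,1,1)! = -1/6  (running -1/8)
⟨..|..⟩ = √(576/35)·(-1/8) = -0.507093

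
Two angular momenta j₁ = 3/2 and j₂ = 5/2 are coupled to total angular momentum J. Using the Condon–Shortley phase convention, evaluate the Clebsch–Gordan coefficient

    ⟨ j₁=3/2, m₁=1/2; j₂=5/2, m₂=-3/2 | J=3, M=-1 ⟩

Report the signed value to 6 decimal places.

triangle: 1!*2!*4!/8! = 48/40320
(j±m)!: 2!*1!*1!*4!*2!*4! = 2304
prefactor² = (2J+1)*Δ*N² = 96/5
  k=0: +1/(0!*1!*1!*1!*1!*3!) = 1/6
  k=1: −1/(1!*0!*0!*0!*2!*4!) = -1/48
Σ = 7/48  ⇒  CG² = 96/5*7/48² = 49/120
CG = +√(49/120) = +0.639010

+√(49/120) = +0.639010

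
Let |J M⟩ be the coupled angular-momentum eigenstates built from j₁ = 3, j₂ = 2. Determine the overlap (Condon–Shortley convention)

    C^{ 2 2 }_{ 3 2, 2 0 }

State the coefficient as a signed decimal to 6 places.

√[5·3!3!1!/8! · 5!1!2!2!4!0!] = √(360/7)
  +(−1)^1/∏(1,2,0,1,3,0)! = -1/12  (running -1/12)
⟨..|..⟩ = √(360/7)·(-1/12) = -0.597614

−√(5/14) ≈ -0.597614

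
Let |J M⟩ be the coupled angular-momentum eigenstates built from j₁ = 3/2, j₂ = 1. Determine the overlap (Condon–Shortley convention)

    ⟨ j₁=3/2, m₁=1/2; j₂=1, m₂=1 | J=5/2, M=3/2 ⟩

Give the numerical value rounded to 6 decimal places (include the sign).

√[6·0!3!2!/6! · 2!1!2!0!4!1!] = √(48/5)
  +(−1)^0/∏(0,0,1,2,2,0)! = 1/4  (running 1/4)
⟨..|..⟩ = √(48/5)·(1/4) = +0.774597

+√(3/5) ≈ +0.774597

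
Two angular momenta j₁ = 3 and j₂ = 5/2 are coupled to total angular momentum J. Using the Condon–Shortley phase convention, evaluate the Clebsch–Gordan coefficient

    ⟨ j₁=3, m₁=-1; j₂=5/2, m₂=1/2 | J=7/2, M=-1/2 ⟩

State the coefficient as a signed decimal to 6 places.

j₁+j₂−J=2  J+j₁−j₂=4  J−j₁+j₂=3  j₁+j₂+J+1=10
(j₁±m₁, j₂±m₂, J±M) = (2,4,3,2,3,4)
P² = 9216/175
sum k=0..2:
  [0] +1/288 = 1/288
  [1] −1/12 = -1/12
  [2] +1/16 = 1/16
S = -5/288
C² = P²·S² = 1/63 ; C = -0.125988

−√(1/63) = -0.125988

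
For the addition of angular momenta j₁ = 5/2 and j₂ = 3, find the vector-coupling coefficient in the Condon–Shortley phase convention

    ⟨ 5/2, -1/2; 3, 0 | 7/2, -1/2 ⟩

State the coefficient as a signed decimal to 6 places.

j₁+j₂−J=2  J+j₁−j₂=3  J−j₁+j₂=4  j₁+j₂+J+1=10
(j₁±m₁, j₂±m₂, J±M) = (2,3,3,3,3,4)
P² = 6912/175
sum k=0..2:
  [0] +1/72 = 1/72
  [1] −1/8 = -1/8
  [2] +1/24 = 1/24
S = -5/72
C² = P²·S² = 4/21 ; C = -0.436436

-0.436436  (= −√(4/21))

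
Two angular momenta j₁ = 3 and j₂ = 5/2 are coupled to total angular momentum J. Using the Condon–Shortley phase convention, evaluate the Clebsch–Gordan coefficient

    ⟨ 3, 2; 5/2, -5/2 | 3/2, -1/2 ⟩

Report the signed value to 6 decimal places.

+0.487950  (= +√(5/21))

j₁+j₂−J=4  J+j₁−j₂=2  J−j₁+j₂=1  j₁+j₂+J+1=8
(j₁±m₁, j₂±m₂, J±M) = (5,1,0,5,1,2)
P² = 960/7
sum k=0..0:
  [0] +1/24 = 1/24
S = 1/24
C² = P²·S² = 5/21 ; C = +0.487950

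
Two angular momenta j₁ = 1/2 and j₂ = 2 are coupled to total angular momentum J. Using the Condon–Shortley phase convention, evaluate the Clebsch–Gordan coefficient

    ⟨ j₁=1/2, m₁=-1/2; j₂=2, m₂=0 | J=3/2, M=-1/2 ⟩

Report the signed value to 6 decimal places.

triangle: 1!*0!*3!/5! = 6/120
(j±m)!: 0!*1!*2!*2!*1!*2! = 8
prefactor² = (2J+1)*Δ*N² = 8/5
  k=1: −1/(1!*0!*0!*1!*0!*2!) = -1/2
Σ = -1/2  ⇒  CG² = 8/5*(-1/2)² = 2/5
CG = −√(2/5) = -0.632456

−√(2/5) = -0.632456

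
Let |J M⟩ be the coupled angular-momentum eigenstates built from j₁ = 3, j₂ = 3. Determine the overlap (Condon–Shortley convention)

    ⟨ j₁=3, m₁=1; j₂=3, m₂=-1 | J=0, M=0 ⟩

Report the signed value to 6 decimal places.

+√(1/7) = +0.377964

√[1·6!0!0!/7! · 4!2!2!4!0!0!] = √(2304/7)
  +(−1)^2/∏(2,4,0,0,0,0)! = 1/48  (running 1/48)
⟨..|..⟩ = √(2304/7)·(1/48) = +0.377964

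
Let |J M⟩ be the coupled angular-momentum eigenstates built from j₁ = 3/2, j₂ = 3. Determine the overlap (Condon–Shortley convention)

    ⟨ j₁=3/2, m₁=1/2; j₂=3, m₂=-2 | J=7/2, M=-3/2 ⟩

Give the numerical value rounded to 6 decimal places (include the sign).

+√(3/7) = +0.654654

√[8·1!2!5!/9! · 2!1!1!5!2!5!] = √(6400/21)
  +(−1)^0/∏(0,1,1,1,1,4)! = 1/24  (running 1/24)
  +(−1)^1/∏(1,0,0,0,2,5)! = -1/240  (running 3/80)
⟨..|..⟩ = √(6400/21)·(3/80) = +0.654654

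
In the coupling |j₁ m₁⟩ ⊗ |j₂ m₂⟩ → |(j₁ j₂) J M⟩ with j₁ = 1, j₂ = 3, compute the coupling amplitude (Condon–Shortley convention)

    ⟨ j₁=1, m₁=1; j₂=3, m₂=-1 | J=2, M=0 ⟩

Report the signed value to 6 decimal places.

triangle: 2!·0!·4!/7! = 48/5040
(j±m)!: 2!·0!·2!·4!·2!·2! = 384
prefactor² = (2J+1)·Δ·N² = 128/7
  k=0: +1/(0!·2!·0!·2!·0!·2!) = 1/8
Σ = 1/8  ⇒  CG² = 128/7·1/8² = 2/7
CG = +√(2/7) = +0.534522

+√(2/7) = +0.534522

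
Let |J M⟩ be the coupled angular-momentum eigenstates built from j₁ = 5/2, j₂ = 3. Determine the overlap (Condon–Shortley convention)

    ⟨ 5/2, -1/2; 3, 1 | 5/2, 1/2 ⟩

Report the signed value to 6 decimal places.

+0.478091

√[6·3!2!3!/9! · 2!3!4!2!3!2!] = √(288/35)
  +(−1)^1/∏(1,2,2,3,0,0)! = -1/24  (running -1/24)
  +(−1)^2/∏(2,1,1,2,1,1)! = 1/4  (running 5/24)
  +(−1)^3/∏(3,0,0,1,2,2)! = -1/24  (running 1/6)
⟨..|..⟩ = √(288/35)·(1/6) = +0.478091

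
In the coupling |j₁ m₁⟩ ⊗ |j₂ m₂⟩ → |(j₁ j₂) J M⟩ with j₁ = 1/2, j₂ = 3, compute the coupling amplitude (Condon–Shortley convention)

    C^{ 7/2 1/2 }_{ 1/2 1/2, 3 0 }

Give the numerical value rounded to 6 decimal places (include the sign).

+√(4/7) = +0.755929

√[8·0!1!6!/8! · 1!0!3!3!4!3!] = √(5184/7)
  +(−1)^0/∏(0,0,0,3,1,3)! = 1/36  (running 1/36)
⟨..|..⟩ = √(5184/7)·(1/36) = +0.755929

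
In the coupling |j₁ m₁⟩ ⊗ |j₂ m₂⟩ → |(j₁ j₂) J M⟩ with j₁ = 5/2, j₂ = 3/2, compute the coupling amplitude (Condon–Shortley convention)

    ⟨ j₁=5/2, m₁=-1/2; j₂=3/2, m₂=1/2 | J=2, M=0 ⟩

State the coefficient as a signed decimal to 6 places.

√[5·2!3!1!/7! · 2!3!2!1!2!2!] = √(8/7)
  +(−1)^1/∏(1,1,2,1,1,0)! = -1/2  (running -1/2)
  +(−1)^2/∏(2,0,1,0,2,1)! = 1/4  (running -1/4)
⟨..|..⟩ = √(8/7)·(-1/4) = -0.267261

−√(1/14) = -0.267261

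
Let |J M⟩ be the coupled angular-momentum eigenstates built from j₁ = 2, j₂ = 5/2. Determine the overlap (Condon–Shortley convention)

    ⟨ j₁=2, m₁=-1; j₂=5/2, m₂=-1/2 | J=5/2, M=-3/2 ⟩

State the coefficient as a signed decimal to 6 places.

triangle: 2!*2!*3!/8! = 24/40320
(j±m)!: 1!*3!*2!*3!*1!*4! = 1728
prefactor² = (2J+1)*Δ*N² = 216/35
  k=1: −1/(1!*1!*2!*1!*0!*2!) = -1/4
  k=2: +1/(2!*0!*1!*0!*1!*3!) = 1/12
Σ = -1/6  ⇒  CG² = 216/35*(-1/6)² = 6/35
CG = −√(6/35) = -0.414039

-0.414039  (= −√(6/35))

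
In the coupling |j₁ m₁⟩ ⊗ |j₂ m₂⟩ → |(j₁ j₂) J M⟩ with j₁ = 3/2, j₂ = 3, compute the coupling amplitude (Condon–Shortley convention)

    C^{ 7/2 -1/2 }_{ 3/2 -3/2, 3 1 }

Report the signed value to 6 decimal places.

j₁+j₂−J=1  J+j₁−j₂=2  J−j₁+j₂=5  j₁+j₂+J+1=9
(j₁±m₁, j₂±m₂, J±M) = (0,3,4,2,3,4)
P² = 1536/7
sum k=1..1:
  [1] −1/24 = -1/24
S = -1/24
C² = P²·S² = 8/21 ; C = -0.617213

-0.617213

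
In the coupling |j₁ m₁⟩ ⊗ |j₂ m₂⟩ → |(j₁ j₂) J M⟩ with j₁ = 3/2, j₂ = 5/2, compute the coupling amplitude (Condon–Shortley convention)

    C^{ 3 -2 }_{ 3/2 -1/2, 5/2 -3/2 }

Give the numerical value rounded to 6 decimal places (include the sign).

triangle: 1!·2!·4!/8! = 48/40320
(j±m)!: 1!·2!·1!·4!·1!·5! = 5760
prefactor² = (2J+1)·Δ·N² = 48
  k=0: +1/(0!·1!·2!·1!·0!·3!) = 1/12
  k=1: −1/(1!·0!·1!·0!·1!·4!) = -1/24
Σ = 1/24  ⇒  CG² = 48·1/24² = 1/12
CG = +√(1/12) = +0.288675

+0.288675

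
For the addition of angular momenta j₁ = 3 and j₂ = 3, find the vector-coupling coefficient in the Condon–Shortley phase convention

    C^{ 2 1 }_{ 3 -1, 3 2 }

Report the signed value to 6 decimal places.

j₁+j₂−J=4  J+j₁−j₂=2  J−j₁+j₂=2  j₁+j₂+J+1=9
(j₁±m₁, j₂±m₂, J±M) = (2,4,5,1,3,1)
P² = 320/7
sum k=3..4:
  [3] −1/12 = -1/12
  [4] +1/48 = 1/48
S = -1/16
C² = P²·S² = 5/28 ; C = -0.422577

−√(5/28) ≈ -0.422577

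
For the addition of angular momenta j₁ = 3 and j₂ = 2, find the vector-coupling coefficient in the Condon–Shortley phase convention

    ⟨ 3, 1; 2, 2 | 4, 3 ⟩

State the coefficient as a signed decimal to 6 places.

−√(1/2) ≈ -0.707107

j₁+j₂−J=1  J+j₁−j₂=5  J−j₁+j₂=3  j₁+j₂+J+1=10
(j₁±m₁, j₂±m₂, J±M) = (4,2,4,0,7,1)
P² = 10368
sum k=1..1:
  [1] −1/144 = -1/144
S = -1/144
C² = P²·S² = 1/2 ; C = -0.707107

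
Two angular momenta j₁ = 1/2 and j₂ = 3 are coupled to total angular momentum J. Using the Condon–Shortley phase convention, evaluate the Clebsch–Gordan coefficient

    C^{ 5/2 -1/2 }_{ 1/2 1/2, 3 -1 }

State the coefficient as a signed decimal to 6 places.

√[6·1!0!5!/7! · 1!0!2!4!2!3!] = √(576/7)
  +(−1)^0/∏(0,1,0,2,0,3)! = 1/12  (running 1/12)
⟨..|..⟩ = √(576/7)·(1/12) = +0.755929

+0.755929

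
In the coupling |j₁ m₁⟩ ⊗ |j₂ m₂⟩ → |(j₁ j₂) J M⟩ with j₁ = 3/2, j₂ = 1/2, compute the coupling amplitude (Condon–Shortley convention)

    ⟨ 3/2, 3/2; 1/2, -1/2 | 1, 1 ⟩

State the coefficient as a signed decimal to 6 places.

√[3·1!2!0!/4! · 3!0!0!1!2!0!] = √(3)
  +(−1)^0/∏(0,1,0,0,2,0)! = 1/2  (running 1/2)
⟨..|..⟩ = √(3)·(1/2) = +0.866025

+0.866025  (= +√(3/4))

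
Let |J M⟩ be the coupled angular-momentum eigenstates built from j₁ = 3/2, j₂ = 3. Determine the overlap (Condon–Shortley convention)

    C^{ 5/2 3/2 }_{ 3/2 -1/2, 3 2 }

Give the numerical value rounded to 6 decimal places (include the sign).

+0.267261

j₁+j₂−J=2  J+j₁−j₂=1  J−j₁+j₂=4  j₁+j₂+J+1=8
(j₁±m₁, j₂±m₂, J±M) = (1,2,5,1,4,1)
P² = 288/7
sum k=1..2:
  [1] −1/24 = -1/24
  [2] +1/12 = 1/12
S = 1/24
C² = P²·S² = 1/14 ; C = +0.267261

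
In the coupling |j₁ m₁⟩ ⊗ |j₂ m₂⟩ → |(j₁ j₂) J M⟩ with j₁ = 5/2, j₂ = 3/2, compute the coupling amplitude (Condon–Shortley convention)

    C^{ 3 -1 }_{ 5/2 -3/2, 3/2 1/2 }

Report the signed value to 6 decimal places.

j₁+j₂−J=1  J+j₁−j₂=4  J−j₁+j₂=2  j₁+j₂+J+1=8
(j₁±m₁, j₂±m₂, J±M) = (1,4,2,1,2,4)
P² = 96/5
sum k=0..1:
  [0] +1/48 = 1/48
  [1] −1/6 = -1/6
S = -7/48
C² = P²·S² = 49/120 ; C = -0.639010

−√(49/120) = -0.639010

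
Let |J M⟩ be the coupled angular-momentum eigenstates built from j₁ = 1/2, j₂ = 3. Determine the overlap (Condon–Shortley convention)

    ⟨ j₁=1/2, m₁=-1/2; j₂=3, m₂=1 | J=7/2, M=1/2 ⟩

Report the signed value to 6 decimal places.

+√(3/7) = +0.654654

triangle: 0!·1!·6!/8! = 720/40320
(j±m)!: 0!·1!·4!·2!·4!·3! = 6912
prefactor² = (2J+1)·Δ·N² = 6912/7
  k=0: +1/(0!·0!·1!·4!·0!·2!) = 1/48
Σ = 1/48  ⇒  CG² = 6912/7·1/48² = 3/7
CG = +√(3/7) = +0.654654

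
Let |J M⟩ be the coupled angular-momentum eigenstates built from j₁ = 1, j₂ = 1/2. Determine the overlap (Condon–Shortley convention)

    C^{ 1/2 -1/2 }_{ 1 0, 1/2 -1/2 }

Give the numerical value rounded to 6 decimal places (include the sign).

j₁+j₂−J=1  J+j₁−j₂=1  J−j₁+j₂=0  j₁+j₂+J+1=3
(j₁±m₁, j₂±m₂, J±M) = (1,1,0,1,0,1)
P² = 1/3
sum k=0..0:
  [0] +1/1 = 1
S = 1
C² = P²·S² = 1/3 ; C = +0.577350

+0.577350  (= +√(1/3))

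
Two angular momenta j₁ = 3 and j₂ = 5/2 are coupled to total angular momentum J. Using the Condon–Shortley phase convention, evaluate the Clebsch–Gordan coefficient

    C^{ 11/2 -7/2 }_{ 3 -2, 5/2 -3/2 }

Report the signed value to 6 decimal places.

√[12·0!6!5!/12! · 1!5!1!4!2!9!] = √(49766400/11)
  +(−1)^0/∏(0,0,5,1,1,4)! = 1/2880  (running 1/2880)
⟨..|..⟩ = √(49766400/11)·(1/2880) = +0.738549

+0.738549  (= +√(6/11))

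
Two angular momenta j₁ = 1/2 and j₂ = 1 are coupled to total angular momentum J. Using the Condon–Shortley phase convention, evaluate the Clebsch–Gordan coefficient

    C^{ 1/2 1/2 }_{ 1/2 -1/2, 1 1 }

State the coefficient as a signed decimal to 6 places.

triangle: 1!×0!×1!/3! = 1/6
(j±m)!: 0!×1!×2!×0!×1!×0! = 2
prefactor² = (2J+1)×Δ×N² = 2/3
  k=1: −1/(1!×0!×0!×1!×0!×0!) = -1
Σ = -1  ⇒  CG² = 2/3×(-1)² = 2/3
CG = −√(2/3) = -0.816497

-0.816497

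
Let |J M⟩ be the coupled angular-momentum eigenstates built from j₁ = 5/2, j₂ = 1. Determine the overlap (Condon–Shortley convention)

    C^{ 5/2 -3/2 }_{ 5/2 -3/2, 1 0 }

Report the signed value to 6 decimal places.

j₁+j₂−J=1  J+j₁−j₂=4  J−j₁+j₂=1  j₁+j₂+J+1=7
(j₁±m₁, j₂±m₂, J±M) = (1,4,1,1,1,4)
P² = 576/35
sum k=0..1:
  [0] +1/24 = 1/24
  [1] −1/6 = -1/6
S = -1/8
C² = P²·S² = 9/35 ; C = -0.507093

−√(9/35) = -0.507093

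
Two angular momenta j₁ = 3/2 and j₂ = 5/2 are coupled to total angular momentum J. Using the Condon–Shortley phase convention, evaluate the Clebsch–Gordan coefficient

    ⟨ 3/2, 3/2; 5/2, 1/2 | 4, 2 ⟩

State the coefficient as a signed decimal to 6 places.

triangle: 0!×3!×5!/9! = 720/362880
(j±m)!: 3!×0!×3!×2!×6!×2! = 103680
prefactor² = (2J+1)×Δ×N² = 12960/7
  k=0: +1/(0!×0!×0!×3!×3!×2!) = 1/72
Σ = 1/72  ⇒  CG² = 12960/7×1/72² = 5/14
CG = +√(5/14) = +0.597614

+√(5/14) ≈ +0.597614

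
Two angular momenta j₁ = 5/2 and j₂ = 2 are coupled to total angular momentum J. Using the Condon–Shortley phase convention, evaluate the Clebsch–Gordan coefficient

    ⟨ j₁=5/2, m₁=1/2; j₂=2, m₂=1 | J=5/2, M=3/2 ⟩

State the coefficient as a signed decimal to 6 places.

-0.414039

√[6·2!3!2!/8! · 3!2!3!1!4!1!] = √(216/35)
  +(−1)^1/∏(1,1,1,2,2,0)! = -1/4  (running -1/4)
  +(−1)^2/∏(2,0,0,1,3,1)! = 1/12  (running -1/6)
⟨..|..⟩ = √(216/35)·(-1/6) = -0.414039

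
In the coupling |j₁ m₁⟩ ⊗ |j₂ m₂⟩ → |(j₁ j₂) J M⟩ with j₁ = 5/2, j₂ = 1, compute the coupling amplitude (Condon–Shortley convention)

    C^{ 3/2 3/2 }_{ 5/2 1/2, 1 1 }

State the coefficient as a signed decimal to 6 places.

√[4·2!3!0!/6! · 3!2!2!0!3!0!] = √(48/5)
  +(−1)^2/∏(2,0,0,0,3,0)! = 1/12  (running 1/12)
⟨..|..⟩ = √(48/5)·(1/12) = +0.258199

+√(1/15) ≈ +0.258199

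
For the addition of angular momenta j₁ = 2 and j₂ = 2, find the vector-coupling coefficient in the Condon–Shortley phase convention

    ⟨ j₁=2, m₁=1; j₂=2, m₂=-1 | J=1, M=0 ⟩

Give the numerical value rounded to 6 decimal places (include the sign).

j₁+j₂−J=3  J+j₁−j₂=1  J−j₁+j₂=1  j₁+j₂+J+1=6
(j₁±m₁, j₂±m₂, J±M) = (3,1,1,3,1,1)
P² = 9/10
sum k=0..1:
  [0] +1/6 = 1/6
  [1] −1/2 = -1/2
S = -1/3
C² = P²·S² = 1/10 ; C = -0.316228

−√(1/10) ≈ -0.316228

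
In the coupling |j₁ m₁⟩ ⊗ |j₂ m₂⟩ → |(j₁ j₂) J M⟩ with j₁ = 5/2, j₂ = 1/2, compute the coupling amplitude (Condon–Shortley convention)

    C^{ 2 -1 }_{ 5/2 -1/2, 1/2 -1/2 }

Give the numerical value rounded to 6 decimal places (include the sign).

+0.577350

√[5·1!4!0!/6! · 2!3!0!1!1!3!] = √(12)
  +(−1)^0/∏(0,1,3,0,1,0)! = 1/6  (running 1/6)
⟨..|..⟩ = √(12)·(1/6) = +0.577350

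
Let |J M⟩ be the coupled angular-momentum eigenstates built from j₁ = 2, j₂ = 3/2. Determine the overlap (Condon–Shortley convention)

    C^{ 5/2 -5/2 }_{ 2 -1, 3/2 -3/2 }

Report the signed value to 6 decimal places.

triangle: 1!·3!·2!/7! = 12/5040
(j±m)!: 1!·3!·0!·3!·0!·5! = 4320
prefactor² = (2J+1)·Δ·N² = 432/7
  k=0: +1/(0!·1!·3!·0!·0!·2!) = 1/12
Σ = 1/12  ⇒  CG² = 432/7·1/12² = 3/7
CG = +√(3/7) = +0.654654

+0.654654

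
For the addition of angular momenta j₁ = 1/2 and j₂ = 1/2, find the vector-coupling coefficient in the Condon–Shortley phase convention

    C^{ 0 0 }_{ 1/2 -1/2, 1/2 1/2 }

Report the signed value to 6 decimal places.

j₁+j₂−J=1  J+j₁−j₂=0  J−j₁+j₂=0  j₁+j₂+J+1=2
(j₁±m₁, j₂±m₂, J±M) = (0,1,1,0,0,0)
P² = 1/2
sum k=1..1:
  [1] −1/1 = -1
S = -1
C² = P²·S² = 1/2 ; C = -0.707107

−√(1/2) = -0.707107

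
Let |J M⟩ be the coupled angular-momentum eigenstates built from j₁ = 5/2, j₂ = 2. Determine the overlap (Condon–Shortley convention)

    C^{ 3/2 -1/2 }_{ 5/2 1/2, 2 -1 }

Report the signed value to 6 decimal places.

j₁+j₂−J=3  J+j₁−j₂=2  J−j₁+j₂=1  j₁+j₂+J+1=7
(j₁±m₁, j₂±m₂, J±M) = (3,2,1,3,1,2)
P² = 48/35
sum k=0..1:
  [0] +1/12 = 1/12
  [1] −1/2 = -1/2
S = -5/12
C² = P²·S² = 5/21 ; C = -0.487950

-0.487950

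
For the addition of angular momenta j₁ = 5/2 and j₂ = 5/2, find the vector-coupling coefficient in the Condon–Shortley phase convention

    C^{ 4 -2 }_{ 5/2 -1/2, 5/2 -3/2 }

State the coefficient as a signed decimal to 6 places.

j₁+j₂−J=1  J+j₁−j₂=4  J−j₁+j₂=4  j₁+j₂+J+1=10
(j₁±m₁, j₂±m₂, J±M) = (2,3,1,4,2,6)
P² = 20736/35
sum k=0..1:
  [0] +1/36 = 1/36
  [1] −1/96 = -1/96
S = 5/288
C² = P²·S² = 5/28 ; C = +0.422577

+0.422577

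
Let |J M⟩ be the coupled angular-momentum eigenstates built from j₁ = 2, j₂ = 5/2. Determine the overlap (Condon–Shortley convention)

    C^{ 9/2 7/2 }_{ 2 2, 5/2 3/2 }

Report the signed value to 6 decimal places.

j₁+j₂−J=0  J+j₁−j₂=4  J−j₁+j₂=5  j₁+j₂+J+1=10
(j₁±m₁, j₂±m₂, J±M) = (4,0,4,1,8,1)
P² = 184320
sum k=0..0:
  [0] +1/576 = 1/576
S = 1/576
C² = P²·S² = 5/9 ; C = +0.745356

+0.745356  (= +√(5/9))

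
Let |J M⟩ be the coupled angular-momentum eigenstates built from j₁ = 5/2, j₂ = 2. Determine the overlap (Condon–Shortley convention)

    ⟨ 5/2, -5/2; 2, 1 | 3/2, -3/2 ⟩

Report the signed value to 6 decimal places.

j₁+j₂−J=3  J+j₁−j₂=2  J−j₁+j₂=1  j₁+j₂+J+1=7
(j₁±m₁, j₂±m₂, J±M) = (0,5,3,1,0,3)
P² = 288/7
sum k=3..3:
  [3] −1/12 = -1/12
S = -1/12
C² = P²·S² = 2/7 ; C = -0.534522

-0.534522  (= −√(2/7))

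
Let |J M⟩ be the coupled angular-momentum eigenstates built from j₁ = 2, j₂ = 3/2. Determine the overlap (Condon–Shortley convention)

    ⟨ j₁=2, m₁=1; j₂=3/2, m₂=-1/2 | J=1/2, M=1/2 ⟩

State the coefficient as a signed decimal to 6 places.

-0.547723

j₁+j₂−J=3  J+j₁−j₂=1  J−j₁+j₂=0  j₁+j₂+J+1=5
(j₁±m₁, j₂±m₂, J±M) = (3,1,1,2,1,0)
P² = 6/5
sum k=1..1:
  [1] −1/2 = -1/2
S = -1/2
C² = P²·S² = 3/10 ; C = -0.547723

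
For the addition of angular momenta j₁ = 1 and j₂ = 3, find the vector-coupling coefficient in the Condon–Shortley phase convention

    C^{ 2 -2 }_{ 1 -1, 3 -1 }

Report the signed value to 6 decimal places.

triangle: 2!×0!×4!/7! = 48/5040
(j±m)!: 0!×2!×2!×4!×0!×4! = 2304
prefactor² = (2J+1)×Δ×N² = 768/7
  k=2: +1/(2!×0!×0!×0!×0!×4!) = 1/48
Σ = 1/48  ⇒  CG² = 768/7×1/48² = 1/21
CG = +√(1/21) = +0.218218

+√(1/21) ≈ +0.218218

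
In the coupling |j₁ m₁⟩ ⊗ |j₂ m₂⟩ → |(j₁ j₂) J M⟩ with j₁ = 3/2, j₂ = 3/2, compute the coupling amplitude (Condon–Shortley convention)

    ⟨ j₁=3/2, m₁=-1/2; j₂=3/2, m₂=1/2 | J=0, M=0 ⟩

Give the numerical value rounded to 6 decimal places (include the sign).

triangle: 3!*0!*0!/4! = 6/24
(j±m)!: 1!*2!*2!*1!*0!*0! = 4
prefactor² = (2J+1)*Δ*N² = 1
  k=2: +1/(2!*1!*0!*0!*0!*0!) = 1/2
Σ = 1/2  ⇒  CG² = 1*1/2² = 1/4
CG = +√(1/4) = +0.500000

+0.500000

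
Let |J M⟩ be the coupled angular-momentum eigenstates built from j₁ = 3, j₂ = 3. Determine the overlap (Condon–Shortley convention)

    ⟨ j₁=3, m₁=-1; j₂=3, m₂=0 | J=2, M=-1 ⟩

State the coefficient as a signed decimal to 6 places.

+0.154303

j₁+j₂−J=4  J+j₁−j₂=2  J−j₁+j₂=2  j₁+j₂+J+1=9
(j₁±m₁, j₂±m₂, J±M) = (2,4,3,3,1,3)
P² = 96/7
sum k=2..3:
  [2] +1/8 = 1/8
  [3] −1/12 = -1/12
S = 1/24
C² = P²·S² = 1/42 ; C = +0.154303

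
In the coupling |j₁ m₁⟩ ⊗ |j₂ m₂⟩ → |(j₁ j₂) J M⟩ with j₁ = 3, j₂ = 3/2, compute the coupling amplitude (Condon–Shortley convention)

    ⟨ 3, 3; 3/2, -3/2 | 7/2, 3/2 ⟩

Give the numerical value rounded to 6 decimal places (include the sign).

triangle: 1!*5!*2!/9! = 240/362880
(j±m)!: 6!*0!*0!*3!*5!*2! = 1036800
prefactor² = (2J+1)*Δ*N² = 38400/7
  k=0: +1/(0!*1!*0!*0!*5!*2!) = 1/240
Σ = 1/240  ⇒  CG² = 38400/7*1/240² = 2/21
CG = +√(2/21) = +0.308607

+0.308607  (= +√(2/21))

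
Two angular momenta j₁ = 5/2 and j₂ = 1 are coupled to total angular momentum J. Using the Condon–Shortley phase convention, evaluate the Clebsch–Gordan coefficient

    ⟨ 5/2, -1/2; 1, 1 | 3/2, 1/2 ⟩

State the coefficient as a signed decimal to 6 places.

+√(1/5) = +0.447214

√[4·2!3!0!/6! · 2!3!2!0!2!1!] = √(16/5)
  +(−1)^2/∏(2,0,1,0,2,0)! = 1/4  (running 1/4)
⟨..|..⟩ = √(16/5)·(1/4) = +0.447214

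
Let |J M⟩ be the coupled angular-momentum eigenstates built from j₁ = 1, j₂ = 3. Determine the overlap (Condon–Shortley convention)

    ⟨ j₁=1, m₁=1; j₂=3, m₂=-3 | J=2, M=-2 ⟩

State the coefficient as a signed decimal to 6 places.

+0.845154  (= +√(5/7))

triangle: 2!·0!·4!/7! = 48/5040
(j±m)!: 2!·0!·0!·6!·0!·4! = 34560
prefactor² = (2J+1)·Δ·N² = 11520/7
  k=0: +1/(0!·2!·0!·0!·0!·4!) = 1/48
Σ = 1/48  ⇒  CG² = 11520/7·1/48² = 5/7
CG = +√(5/7) = +0.845154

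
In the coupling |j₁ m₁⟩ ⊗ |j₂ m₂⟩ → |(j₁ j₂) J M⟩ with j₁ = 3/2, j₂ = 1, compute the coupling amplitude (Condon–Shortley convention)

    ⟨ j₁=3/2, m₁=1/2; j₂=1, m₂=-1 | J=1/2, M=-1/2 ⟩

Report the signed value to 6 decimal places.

+0.408248  (= +√(1/6))

√[2·2!1!0!/4! · 2!1!0!2!0!1!] = √(2/3)
  +(−1)^0/∏(0,2,1,0,0,0)! = 1/2  (running 1/2)
⟨..|..⟩ = √(2/3)·(1/2) = +0.408248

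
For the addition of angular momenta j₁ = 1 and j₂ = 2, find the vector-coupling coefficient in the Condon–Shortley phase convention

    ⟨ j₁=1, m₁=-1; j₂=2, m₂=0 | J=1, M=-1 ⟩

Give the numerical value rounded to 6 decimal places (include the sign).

j₁+j₂−J=2  J+j₁−j₂=0  J−j₁+j₂=2  j₁+j₂+J+1=5
(j₁±m₁, j₂±m₂, J±M) = (0,2,2,2,0,2)
P² = 8/5
sum k=2..2:
  [2] +1/4 = 1/4
S = 1/4
C² = P²·S² = 1/10 ; C = +0.316228

+√(1/10) ≈ +0.316228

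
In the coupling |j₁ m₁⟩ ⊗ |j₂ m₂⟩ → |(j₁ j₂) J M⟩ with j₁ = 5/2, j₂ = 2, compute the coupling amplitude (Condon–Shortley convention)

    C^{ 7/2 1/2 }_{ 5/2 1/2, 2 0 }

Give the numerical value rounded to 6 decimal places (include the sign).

+√(4/105) ≈ +0.195180

triangle: 1!·4!·3!/9! = 144/362880
(j±m)!: 3!·2!·2!·2!·4!·3! = 6912
prefactor² = (2J+1)·Δ·N² = 768/35
  k=0: +1/(0!·1!·2!·2!·2!·1!) = 1/8
  k=1: −1/(1!·0!·1!·1!·3!·2!) = -1/12
Σ = 1/24  ⇒  CG² = 768/35·1/24² = 4/105
CG = +√(4/105) = +0.195180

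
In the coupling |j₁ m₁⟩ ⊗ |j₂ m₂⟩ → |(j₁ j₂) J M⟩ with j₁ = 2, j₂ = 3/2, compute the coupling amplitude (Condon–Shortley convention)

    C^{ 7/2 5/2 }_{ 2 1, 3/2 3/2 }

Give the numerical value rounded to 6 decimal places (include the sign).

triangle: 0!×4!×3!/8! = 144/40320
(j±m)!: 3!×1!×3!×0!×6!×1! = 25920
prefactor² = (2J+1)×Δ×N² = 5184/7
  k=0: +1/(0!×0!×1!×3!×3!×0!) = 1/36
Σ = 1/36  ⇒  CG² = 5184/7×1/36² = 4/7
CG = +√(4/7) = +0.755929

+0.755929  (= +√(4/7))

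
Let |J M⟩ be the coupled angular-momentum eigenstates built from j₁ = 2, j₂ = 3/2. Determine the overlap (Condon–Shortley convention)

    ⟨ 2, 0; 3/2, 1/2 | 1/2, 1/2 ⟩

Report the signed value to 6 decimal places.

+√(1/5) = +0.447214

√[2·3!1!0!/5! · 2!2!2!1!1!0!] = √(4/5)
  +(−1)^2/∏(2,1,0,0,1,0)! = 1/2  (running 1/2)
⟨..|..⟩ = √(4/5)·(1/2) = +0.447214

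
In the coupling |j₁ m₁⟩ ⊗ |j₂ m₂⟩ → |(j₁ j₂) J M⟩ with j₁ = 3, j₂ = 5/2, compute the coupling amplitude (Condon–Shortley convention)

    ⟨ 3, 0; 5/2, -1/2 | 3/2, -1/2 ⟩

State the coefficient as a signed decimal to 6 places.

√[4·4!2!1!/8! · 3!3!2!3!1!2!] = √(144/35)
  +(−1)^1/∏(1,3,2,1,0,0)! = -1/12  (running -1/12)
  +(−1)^2/∏(2,2,1,0,1,1)! = 1/4  (running 1/6)
⟨..|..⟩ = √(144/35)·(1/6) = +0.338062

+√(4/35) = +0.338062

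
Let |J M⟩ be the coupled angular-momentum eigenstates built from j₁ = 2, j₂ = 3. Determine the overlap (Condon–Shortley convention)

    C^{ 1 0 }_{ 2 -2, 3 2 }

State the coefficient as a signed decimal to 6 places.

+√(1/7) ≈ +0.377964

√[3·4!0!2!/7! · 0!4!5!1!1!1!] = √(576/7)
  +(−1)^4/∏(4,0,0,1,0,1)! = 1/24  (running 1/24)
⟨..|..⟩ = √(576/7)·(1/24) = +0.377964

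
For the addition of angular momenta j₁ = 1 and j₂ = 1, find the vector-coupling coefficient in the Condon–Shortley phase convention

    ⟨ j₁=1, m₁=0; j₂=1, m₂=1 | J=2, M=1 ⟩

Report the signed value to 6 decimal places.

√[5·0!2!2!/5! · 1!1!2!0!3!1!] = √(2)
  +(−1)^0/∏(0,0,1,2,1,0)! = 1/2  (running 1/2)
⟨..|..⟩ = √(2)·(1/2) = +0.707107

+0.707107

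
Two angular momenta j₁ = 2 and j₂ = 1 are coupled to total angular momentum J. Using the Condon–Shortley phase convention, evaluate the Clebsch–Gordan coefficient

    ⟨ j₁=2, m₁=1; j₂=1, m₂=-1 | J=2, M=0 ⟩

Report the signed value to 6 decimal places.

+0.707107

j₁+j₂−J=1  J+j₁−j₂=3  J−j₁+j₂=1  j₁+j₂+J+1=6
(j₁±m₁, j₂±m₂, J±M) = (3,1,0,2,2,2)
P² = 2
sum k=0..0:
  [0] +1/2 = 1/2
S = 1/2
C² = P²·S² = 1/2 ; C = +0.707107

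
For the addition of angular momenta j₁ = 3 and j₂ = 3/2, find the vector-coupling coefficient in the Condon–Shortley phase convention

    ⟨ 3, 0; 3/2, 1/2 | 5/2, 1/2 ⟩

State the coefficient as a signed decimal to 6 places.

-0.414039  (= −√(6/35))

j₁+j₂−J=2  J+j₁−j₂=4  J−j₁+j₂=1  j₁+j₂+J+1=8
(j₁±m₁, j₂±m₂, J±M) = (3,3,2,1,3,2)
P² = 216/35
sum k=1..2:
  [1] −1/4 = -1/4
  [2] +1/12 = 1/12
S = -1/6
C² = P²·S² = 6/35 ; C = -0.414039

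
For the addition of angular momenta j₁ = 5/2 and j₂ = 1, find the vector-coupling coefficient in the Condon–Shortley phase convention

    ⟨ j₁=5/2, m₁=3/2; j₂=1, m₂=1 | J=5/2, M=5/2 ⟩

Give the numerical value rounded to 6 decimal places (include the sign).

triangle: 1!·4!·1!/7! = 24/5040
(j±m)!: 4!·1!·2!·0!·5!·0! = 5760
prefactor² = (2J+1)·Δ·N² = 1152/7
  k=1: −1/(1!·0!·0!·1!·4!·0!) = -1/24
Σ = -1/24  ⇒  CG² = 1152/7·(-1/24)² = 2/7
CG = −√(2/7) = -0.534522

−√(2/7) = -0.534522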